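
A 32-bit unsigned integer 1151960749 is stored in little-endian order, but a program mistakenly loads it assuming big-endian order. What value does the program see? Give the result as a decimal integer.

1151960749 in 32-bit hexadecimal is 0x44A986AD.
Stored little-endian, the bytes at ascending addresses are AD 86 A9 44.
Read back as big-endian, the last byte is least significant, giving 0xAD86A944.
0xAD86A944 = 2911283524.

2911283524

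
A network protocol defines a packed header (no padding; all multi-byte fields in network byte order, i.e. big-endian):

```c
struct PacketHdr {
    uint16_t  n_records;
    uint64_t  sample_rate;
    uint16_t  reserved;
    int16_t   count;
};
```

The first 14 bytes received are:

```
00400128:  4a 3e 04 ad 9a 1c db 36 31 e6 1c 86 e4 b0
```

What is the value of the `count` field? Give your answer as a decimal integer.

-6992

`count` follows `n_records` (2 B), `sample_rate` (8 B), `reserved` (2 B), so it starts at offset 2 + 8 + 2 = 12 and occupies 2 bytes.
Bytes at offsets 12..13: E4 B0.
Big-endian: lowest address holds the most-significant byte.
The bytes are already most-significant first: 0xE4B0.
Top bit is set, so as a signed 16-bit value this is 0xE4B0 − 2^16 = -6992.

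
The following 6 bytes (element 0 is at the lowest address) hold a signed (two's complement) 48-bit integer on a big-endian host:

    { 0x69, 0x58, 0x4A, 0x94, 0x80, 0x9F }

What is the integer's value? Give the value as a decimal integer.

Big-endian stores the most-significant byte at the lowest address.
The bytes are already most-significant first: 0x69584A94809F.
0x69584A94809F = 115827929284767.

115827929284767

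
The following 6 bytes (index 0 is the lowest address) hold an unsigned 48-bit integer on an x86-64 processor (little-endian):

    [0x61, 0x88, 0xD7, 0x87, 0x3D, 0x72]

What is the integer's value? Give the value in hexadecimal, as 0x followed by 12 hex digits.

0x723D87D78861

Little-endian: lowest address holds the least-significant byte.
Reassemble most-significant byte first: 72 3D 87 D7 88 61 → 0x723D87D78861.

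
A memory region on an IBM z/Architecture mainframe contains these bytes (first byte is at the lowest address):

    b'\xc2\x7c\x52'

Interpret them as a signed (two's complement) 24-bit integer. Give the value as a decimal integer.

-4031406

Big-endian stores the most-significant byte at the lowest address.
The bytes are already most-significant first: 0xC27C52.
Top bit is set, so as a signed 24-bit value this is 0xC27C52 − 2^24 = -4031406.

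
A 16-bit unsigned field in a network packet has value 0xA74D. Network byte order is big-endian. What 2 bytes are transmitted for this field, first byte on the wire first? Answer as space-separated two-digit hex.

Split into bytes (most-significant first): A7 4D.
Big-endian: lowest address holds the most-significant byte.
So the memory order matches the most-significant-first order: A7 4D.

A7 4D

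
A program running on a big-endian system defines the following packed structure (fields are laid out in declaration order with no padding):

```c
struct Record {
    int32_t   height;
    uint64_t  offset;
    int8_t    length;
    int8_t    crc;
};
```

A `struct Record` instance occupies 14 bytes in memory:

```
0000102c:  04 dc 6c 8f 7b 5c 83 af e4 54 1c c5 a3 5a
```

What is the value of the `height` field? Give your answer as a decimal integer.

`height` is the first field, at byte offset 0, occupying 4 bytes.
Bytes at offsets 0..3: 04 DC 6C 8F.
Big-endian: lowest address holds the most-significant byte.
The bytes are already most-significant first: 0x04DC6C8F.
0x04DC6C8F = 81554575.

81554575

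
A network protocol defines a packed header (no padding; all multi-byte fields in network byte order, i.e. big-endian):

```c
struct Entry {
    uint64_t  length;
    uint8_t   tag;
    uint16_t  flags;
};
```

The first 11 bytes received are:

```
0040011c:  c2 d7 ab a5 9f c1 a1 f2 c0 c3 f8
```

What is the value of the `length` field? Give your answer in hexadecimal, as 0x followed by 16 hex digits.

`length` is the first field, at byte offset 0, occupying 8 bytes.
Bytes at offsets 0..7: C2 D7 AB A5 9F C1 A1 F2.
Big-endian: lowest address holds the most-significant byte.
The bytes are already most-significant first: 0xC2D7ABA59FC1A1F2.

0xC2D7ABA59FC1A1F2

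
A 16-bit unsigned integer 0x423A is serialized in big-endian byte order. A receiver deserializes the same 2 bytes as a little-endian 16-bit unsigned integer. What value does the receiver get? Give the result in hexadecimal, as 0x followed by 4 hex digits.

0x3A42

Stored big-endian, the bytes at ascending addresses are 42 3A.
Read back as little-endian, the first byte is least significant, giving 0x3A42.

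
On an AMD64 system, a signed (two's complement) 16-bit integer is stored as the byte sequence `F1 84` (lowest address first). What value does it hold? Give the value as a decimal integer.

Little-endian stores the least-significant byte at the lowest address.
Reassemble most-significant byte first: 84 F1 → 0x84F1.
Top bit is set, so as a signed 16-bit value this is 0x84F1 − 2^16 = -31503.

-31503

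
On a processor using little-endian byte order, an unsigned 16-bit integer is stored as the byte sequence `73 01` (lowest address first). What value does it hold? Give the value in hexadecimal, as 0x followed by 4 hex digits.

Little-endian stores the least-significant byte at the lowest address.
Reassemble most-significant byte first: 01 73 → 0x0173.

0x0173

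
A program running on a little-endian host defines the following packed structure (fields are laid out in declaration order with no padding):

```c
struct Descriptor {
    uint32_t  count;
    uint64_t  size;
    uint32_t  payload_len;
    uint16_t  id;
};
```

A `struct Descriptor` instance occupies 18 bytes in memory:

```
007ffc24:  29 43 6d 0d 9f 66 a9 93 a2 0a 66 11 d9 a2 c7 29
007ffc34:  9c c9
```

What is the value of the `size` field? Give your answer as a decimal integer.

`size` follows `count` (4 bytes), so it starts at byte offset 4 and occupies 8 bytes.
Bytes at offsets 4..11: 9F 66 A9 93 A2 0A 66 11.
In little-endian order the low byte comes first in memory.
Reassemble most-significant byte first: 11 66 0A A2 93 A9 66 9F → 0x11660AA293A9669F.
0x11660AA293A9669F = 1253701239647594143.

1253701239647594143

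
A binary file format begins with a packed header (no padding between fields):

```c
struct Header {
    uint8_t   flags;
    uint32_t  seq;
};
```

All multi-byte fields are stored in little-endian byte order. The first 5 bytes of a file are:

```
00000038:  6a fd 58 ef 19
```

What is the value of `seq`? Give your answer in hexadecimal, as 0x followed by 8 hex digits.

0x19EF58FD

`seq` follows `flags` (1 byte), so it starts at byte offset 1 and occupies 4 bytes.
Bytes at offsets 1..4: FD 58 EF 19.
Little-endian stores the least-significant byte at the lowest address.
Reassemble most-significant byte first: 19 EF 58 FD → 0x19EF58FD.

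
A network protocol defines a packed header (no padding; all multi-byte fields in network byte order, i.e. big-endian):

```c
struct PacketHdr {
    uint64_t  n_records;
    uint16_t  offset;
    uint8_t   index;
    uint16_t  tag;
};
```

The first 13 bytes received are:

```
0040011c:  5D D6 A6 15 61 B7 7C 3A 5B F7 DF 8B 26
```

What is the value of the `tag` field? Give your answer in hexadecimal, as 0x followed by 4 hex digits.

`tag` follows `n_records` (8 B), `offset` (2 B), `index` (1 B), so it starts at offset 8 + 2 + 1 = 11 and occupies 2 bytes.
Bytes at offsets 11..12: 8B 26.
Big-endian stores the most-significant byte at the lowest address.
The bytes are already most-significant first: 0x8B26.

0x8B26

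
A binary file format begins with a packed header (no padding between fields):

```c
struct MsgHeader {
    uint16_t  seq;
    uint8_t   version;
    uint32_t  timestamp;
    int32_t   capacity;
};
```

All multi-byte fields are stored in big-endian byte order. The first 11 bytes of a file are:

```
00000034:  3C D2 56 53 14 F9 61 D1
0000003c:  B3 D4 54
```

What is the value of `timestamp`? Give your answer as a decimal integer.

1393883489

`timestamp` follows `seq` (2 B), `version` (1 B), so it starts at offset 2 + 1 = 3 and occupies 4 bytes.
Bytes at offsets 3..6: 53 14 F9 61.
In big-endian order the high byte comes first in memory.
The bytes are already most-significant first: 0x5314F961.
0x5314F961 = 1393883489.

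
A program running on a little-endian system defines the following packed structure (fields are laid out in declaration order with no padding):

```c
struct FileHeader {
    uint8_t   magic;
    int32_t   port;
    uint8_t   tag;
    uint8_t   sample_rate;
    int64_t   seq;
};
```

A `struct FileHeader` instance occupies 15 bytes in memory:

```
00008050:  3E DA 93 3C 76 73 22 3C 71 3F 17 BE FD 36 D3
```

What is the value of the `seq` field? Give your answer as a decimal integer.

-3227113090088734404

`seq` follows `magic` (1 B), `port` (4 B), `tag` (1 B), `sample_rate` (1 B), so it starts at offset 1 + 4 + 1 + 1 = 7 and occupies 8 bytes.
Bytes at offsets 7..14: 3C 71 3F 17 BE FD 36 D3.
In little-endian order the low byte comes first in memory.
Reassemble most-significant byte first: D3 36 FD BE 17 3F 71 3C → 0xD336FDBE173F713C.
Top bit is set, so as a signed 64-bit value this is 0xD336FDBE173F713C − 2^64 = -3227113090088734404.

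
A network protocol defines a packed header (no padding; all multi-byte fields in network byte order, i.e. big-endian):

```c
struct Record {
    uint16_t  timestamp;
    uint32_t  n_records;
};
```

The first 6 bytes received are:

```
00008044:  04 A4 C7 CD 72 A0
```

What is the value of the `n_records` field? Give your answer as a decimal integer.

3352130208

`n_records` follows `timestamp` (2 bytes), so it starts at byte offset 2 and occupies 4 bytes.
Bytes at offsets 2..5: C7 CD 72 A0.
In big-endian order the high byte comes first in memory.
The bytes are already most-significant first: 0xC7CD72A0.
0xC7CD72A0 = 3352130208.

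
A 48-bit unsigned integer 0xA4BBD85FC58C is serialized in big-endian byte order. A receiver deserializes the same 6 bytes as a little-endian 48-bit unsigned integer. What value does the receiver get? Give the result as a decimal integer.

154779344485284

Stored big-endian, the bytes at ascending addresses are A4 BB D8 5F C5 8C.
Read back as little-endian, the first byte is least significant, giving 0x8CC55FD8BBA4.
0x8CC55FD8BBA4 = 154779344485284.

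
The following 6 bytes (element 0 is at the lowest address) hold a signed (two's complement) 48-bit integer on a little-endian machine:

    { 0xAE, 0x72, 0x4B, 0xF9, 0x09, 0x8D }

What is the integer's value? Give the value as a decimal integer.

-126401000017234

Little-endian stores the least-significant byte at the lowest address.
Reassemble most-significant byte first: 8D 09 F9 4B 72 AE → 0x8D09F94B72AE.
Top bit is set, so as a signed 48-bit value this is 0x8D09F94B72AE − 2^48 = -126401000017234.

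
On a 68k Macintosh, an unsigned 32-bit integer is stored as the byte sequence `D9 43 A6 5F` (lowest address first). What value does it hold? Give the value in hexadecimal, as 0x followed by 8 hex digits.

Big-endian stores the most-significant byte at the lowest address.
The bytes are already most-significant first: 0xD943A65F.

0xD943A65F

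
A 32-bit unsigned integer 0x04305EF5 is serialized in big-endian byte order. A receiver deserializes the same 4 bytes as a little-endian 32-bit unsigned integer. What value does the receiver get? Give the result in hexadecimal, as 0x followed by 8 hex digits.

Stored big-endian, the bytes at ascending addresses are 04 30 5E F5.
Read back as little-endian, the first byte is least significant, giving 0xF55E3004.

0xF55E3004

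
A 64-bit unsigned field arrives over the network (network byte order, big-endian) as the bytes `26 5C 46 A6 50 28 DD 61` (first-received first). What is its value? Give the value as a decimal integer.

2764161951422012769

Big-endian: lowest address holds the most-significant byte.
The bytes are already most-significant first: 0x265C46A65028DD61.
0x265C46A65028DD61 = 2764161951422012769.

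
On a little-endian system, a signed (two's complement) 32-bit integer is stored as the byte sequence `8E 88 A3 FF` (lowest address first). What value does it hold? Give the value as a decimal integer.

Little-endian: lowest address holds the least-significant byte.
Reassemble most-significant byte first: FF A3 88 8E → 0xFFA3888E.
Top bit is set, so as a signed 32-bit value this is 0xFFA3888E − 2^32 = -6059890.

-6059890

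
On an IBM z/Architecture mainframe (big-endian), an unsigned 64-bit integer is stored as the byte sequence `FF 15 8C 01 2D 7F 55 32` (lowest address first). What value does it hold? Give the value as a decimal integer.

In big-endian order the high byte comes first in memory.
The bytes are already most-significant first: 0xFF158C012D7F5532.
0xFF158C012D7F5532 = 18380751390868722994.

18380751390868722994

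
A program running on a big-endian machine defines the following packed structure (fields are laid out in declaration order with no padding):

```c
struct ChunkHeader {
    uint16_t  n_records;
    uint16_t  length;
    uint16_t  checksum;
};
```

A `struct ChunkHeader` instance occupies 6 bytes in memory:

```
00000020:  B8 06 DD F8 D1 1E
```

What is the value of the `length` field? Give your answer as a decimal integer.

56824

`length` follows `n_records` (2 bytes), so it starts at byte offset 2 and occupies 2 bytes.
Bytes at offsets 2..3: DD F8.
Big-endian stores the most-significant byte at the lowest address.
The bytes are already most-significant first: 0xDDF8.
0xDDF8 = 56824.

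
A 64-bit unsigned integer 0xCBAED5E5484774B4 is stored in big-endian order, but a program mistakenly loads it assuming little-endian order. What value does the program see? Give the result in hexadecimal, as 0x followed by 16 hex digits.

Stored big-endian, the bytes at ascending addresses are CB AE D5 E5 48 47 74 B4.
Read back as little-endian, the first byte is least significant, giving 0xB4744748E5D5AECB.

0xB4744748E5D5AECB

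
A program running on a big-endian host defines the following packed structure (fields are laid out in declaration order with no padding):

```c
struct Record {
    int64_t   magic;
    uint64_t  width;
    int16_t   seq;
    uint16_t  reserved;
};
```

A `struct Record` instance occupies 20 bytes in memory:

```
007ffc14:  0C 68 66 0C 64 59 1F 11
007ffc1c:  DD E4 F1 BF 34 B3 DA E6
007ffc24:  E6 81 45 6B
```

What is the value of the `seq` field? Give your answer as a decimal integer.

`seq` follows `magic` (8 B), `width` (8 B), so it starts at offset 8 + 8 = 16 and occupies 2 bytes.
Bytes at offsets 16..17: E6 81.
In big-endian order the high byte comes first in memory.
The bytes are already most-significant first: 0xE681.
Top bit is set, so as a signed 16-bit value this is 0xE681 − 2^16 = -6527.

-6527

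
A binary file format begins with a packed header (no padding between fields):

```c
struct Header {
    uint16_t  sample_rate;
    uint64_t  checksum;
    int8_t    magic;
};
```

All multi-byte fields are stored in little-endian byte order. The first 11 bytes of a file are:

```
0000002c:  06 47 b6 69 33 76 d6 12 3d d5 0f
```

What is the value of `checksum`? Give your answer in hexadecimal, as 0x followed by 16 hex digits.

`checksum` follows `sample_rate` (2 bytes), so it starts at byte offset 2 and occupies 8 bytes.
Bytes at offsets 2..9: B6 69 33 76 D6 12 3D D5.
Little-endian: lowest address holds the least-significant byte.
Reassemble most-significant byte first: D5 3D 12 D6 76 33 69 B6 → 0xD53D12D6763369B6.

0xD53D12D6763369B6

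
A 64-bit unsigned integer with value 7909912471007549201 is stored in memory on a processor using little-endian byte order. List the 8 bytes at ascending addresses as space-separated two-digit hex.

11 57 D6 DE 7B A7 C5 6D

7909912471007549201 in hexadecimal, padded to 64 bits, is 0x6DC5A77BDED65711.
Split into bytes (most-significant first): 6D C5 A7 7B DE D6 57 11.
Little-endian stores the least-significant byte at the lowest address.
So at ascending addresses the bytes are 11 57 D6 DE 7B A7 C5 6D.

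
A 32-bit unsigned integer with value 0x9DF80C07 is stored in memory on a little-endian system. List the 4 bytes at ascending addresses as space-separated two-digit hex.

Split into bytes (most-significant first): 9D F8 0C 07.
In little-endian order the low byte comes first in memory.
So at ascending addresses the bytes are 07 0C F8 9D.

07 0C F8 9D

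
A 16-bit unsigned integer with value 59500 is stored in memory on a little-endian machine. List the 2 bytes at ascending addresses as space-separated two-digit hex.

59500 in hexadecimal, padded to 16 bits, is 0xE86C.
Split into bytes (most-significant first): E8 6C.
Little-endian stores the least-significant byte at the lowest address.
So at ascending addresses the bytes are 6C E8.

6C E8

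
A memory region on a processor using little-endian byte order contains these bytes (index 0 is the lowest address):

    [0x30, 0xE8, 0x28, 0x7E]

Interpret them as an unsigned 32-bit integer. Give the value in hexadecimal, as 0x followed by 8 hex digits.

0x7E28E830

Little-endian: lowest address holds the least-significant byte.
Reassemble most-significant byte first: 7E 28 E8 30 → 0x7E28E830.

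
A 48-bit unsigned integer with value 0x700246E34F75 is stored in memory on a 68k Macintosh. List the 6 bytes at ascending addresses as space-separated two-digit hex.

70 02 46 E3 4F 75

Split into bytes (most-significant first): 70 02 46 E3 4F 75.
Big-endian: lowest address holds the most-significant byte.
So the memory order matches the most-significant-first order: 70 02 46 E3 4F 75.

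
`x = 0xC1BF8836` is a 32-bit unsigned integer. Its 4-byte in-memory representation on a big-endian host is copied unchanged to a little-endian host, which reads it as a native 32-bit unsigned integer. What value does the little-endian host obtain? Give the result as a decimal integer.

Stored big-endian, the bytes at ascending addresses are C1 BF 88 36.
Read back as little-endian, the first byte is least significant, giving 0x3688BFC1.
0x3688BFC1 = 914931649.

914931649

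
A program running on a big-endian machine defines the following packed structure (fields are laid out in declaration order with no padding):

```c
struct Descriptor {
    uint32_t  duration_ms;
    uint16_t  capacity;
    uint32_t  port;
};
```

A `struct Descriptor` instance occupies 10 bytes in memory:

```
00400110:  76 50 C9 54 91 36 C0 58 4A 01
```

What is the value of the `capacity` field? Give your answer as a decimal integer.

37174

`capacity` follows `duration_ms` (4 bytes), so it starts at byte offset 4 and occupies 2 bytes.
Bytes at offsets 4..5: 91 36.
In big-endian order the high byte comes first in memory.
The bytes are already most-significant first: 0x9136.
0x9136 = 37174.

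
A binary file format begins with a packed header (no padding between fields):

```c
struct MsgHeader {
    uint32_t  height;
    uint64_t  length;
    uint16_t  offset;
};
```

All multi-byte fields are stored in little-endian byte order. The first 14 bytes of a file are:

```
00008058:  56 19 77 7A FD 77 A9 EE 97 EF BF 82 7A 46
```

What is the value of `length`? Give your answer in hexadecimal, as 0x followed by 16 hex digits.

`length` follows `height` (4 bytes), so it starts at byte offset 4 and occupies 8 bytes.
Bytes at offsets 4..11: FD 77 A9 EE 97 EF BF 82.
In little-endian order the low byte comes first in memory.
Reassemble most-significant byte first: 82 BF EF 97 EE A9 77 FD → 0x82BFEF97EEA977FD.

0x82BFEF97EEA977FD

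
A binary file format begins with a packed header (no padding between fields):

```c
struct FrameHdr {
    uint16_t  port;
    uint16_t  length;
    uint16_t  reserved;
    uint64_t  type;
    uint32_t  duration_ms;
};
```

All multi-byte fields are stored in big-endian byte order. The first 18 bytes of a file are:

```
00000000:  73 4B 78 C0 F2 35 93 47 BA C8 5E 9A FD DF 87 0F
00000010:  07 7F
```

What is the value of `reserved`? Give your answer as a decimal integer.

62005

`reserved` follows `port` (2 B), `length` (2 B), so it starts at offset 2 + 2 = 4 and occupies 2 bytes.
Bytes at offsets 4..5: F2 35.
Big-endian: lowest address holds the most-significant byte.
The bytes are already most-significant first: 0xF235.
0xF235 = 62005.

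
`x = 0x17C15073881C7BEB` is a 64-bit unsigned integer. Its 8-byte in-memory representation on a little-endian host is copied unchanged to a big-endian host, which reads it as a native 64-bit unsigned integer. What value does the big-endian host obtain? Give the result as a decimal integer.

Stored little-endian, the bytes at ascending addresses are EB 7B 1C 88 73 50 C1 17.
Read back as big-endian, the last byte is least significant, giving 0xEB7B1C887350C117.
0xEB7B1C887350C117 = 16968187393424277783.

16968187393424277783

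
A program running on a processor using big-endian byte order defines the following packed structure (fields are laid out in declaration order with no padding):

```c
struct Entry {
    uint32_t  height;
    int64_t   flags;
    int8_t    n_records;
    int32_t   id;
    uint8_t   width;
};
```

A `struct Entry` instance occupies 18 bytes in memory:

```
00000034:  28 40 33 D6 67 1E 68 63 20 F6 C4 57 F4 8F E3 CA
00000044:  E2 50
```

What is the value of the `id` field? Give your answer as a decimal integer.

-1880896798

`id` follows `height` (4 B), `flags` (8 B), `n_records` (1 B), so it starts at offset 4 + 8 + 1 = 13 and occupies 4 bytes.
Bytes at offsets 13..16: 8F E3 CA E2.
In big-endian order the high byte comes first in memory.
The bytes are already most-significant first: 0x8FE3CAE2.
Top bit is set, so as a signed 32-bit value this is 0x8FE3CAE2 − 2^32 = -1880896798.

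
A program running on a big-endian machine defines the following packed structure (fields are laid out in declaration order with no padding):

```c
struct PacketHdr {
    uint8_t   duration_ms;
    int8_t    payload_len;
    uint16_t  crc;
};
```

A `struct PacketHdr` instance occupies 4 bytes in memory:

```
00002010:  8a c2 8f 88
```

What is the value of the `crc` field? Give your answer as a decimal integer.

36744

`crc` follows `duration_ms` (1 B), `payload_len` (1 B), so it starts at offset 1 + 1 = 2 and occupies 2 bytes.
Bytes at offsets 2..3: 8F 88.
Big-endian stores the most-significant byte at the lowest address.
The bytes are already most-significant first: 0x8F88.
0x8F88 = 36744.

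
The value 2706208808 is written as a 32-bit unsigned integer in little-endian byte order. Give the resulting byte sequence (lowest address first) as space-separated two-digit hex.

2706208808 in hexadecimal, padded to 32 bits, is 0xA14D7828.
Split into bytes (most-significant first): A1 4D 78 28.
Little-endian: lowest address holds the least-significant byte.
So at ascending addresses the bytes are 28 78 4D A1.

28 78 4D A1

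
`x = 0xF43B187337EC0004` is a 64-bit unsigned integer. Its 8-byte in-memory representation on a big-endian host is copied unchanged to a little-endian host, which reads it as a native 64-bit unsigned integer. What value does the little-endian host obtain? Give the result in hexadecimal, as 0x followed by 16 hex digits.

Stored big-endian, the bytes at ascending addresses are F4 3B 18 73 37 EC 00 04.
Read back as little-endian, the first byte is least significant, giving 0x0400EC3773183BF4.

0x0400EC3773183BF4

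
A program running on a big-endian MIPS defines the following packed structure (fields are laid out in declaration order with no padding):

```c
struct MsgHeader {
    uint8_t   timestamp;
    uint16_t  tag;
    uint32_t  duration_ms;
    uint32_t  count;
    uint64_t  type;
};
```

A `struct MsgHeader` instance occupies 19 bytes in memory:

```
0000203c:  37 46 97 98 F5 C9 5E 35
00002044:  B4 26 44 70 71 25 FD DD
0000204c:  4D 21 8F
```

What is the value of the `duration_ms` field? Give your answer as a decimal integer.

2566244702

`duration_ms` follows `timestamp` (1 B), `tag` (2 B), so it starts at offset 1 + 2 = 3 and occupies 4 bytes.
Bytes at offsets 3..6: 98 F5 C9 5E.
In big-endian order the high byte comes first in memory.
The bytes are already most-significant first: 0x98F5C95E.
0x98F5C95E = 2566244702.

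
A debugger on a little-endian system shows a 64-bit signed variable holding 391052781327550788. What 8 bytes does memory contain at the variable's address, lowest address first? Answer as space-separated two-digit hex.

44 09 75 C7 6E 4C 6D 05

391052781327550788 in hexadecimal, padded to 64 bits, is 0x056D4C6EC7750944.
Split into bytes (most-significant first): 05 6D 4C 6E C7 75 09 44.
Little-endian stores the least-significant byte at the lowest address.
So at ascending addresses the bytes are 44 09 75 C7 6E 4C 6D 05.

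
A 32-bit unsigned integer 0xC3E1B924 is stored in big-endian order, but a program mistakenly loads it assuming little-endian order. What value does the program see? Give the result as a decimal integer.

616161731

Stored big-endian, the bytes at ascending addresses are C3 E1 B9 24.
Read back as little-endian, the first byte is least significant, giving 0x24B9E1C3.
0x24B9E1C3 = 616161731.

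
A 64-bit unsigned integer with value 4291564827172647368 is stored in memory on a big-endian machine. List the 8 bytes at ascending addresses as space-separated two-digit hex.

4291564827172647368 in hexadecimal, padded to 64 bits, is 0x3B8EB378FE2FB1C8.
Split into bytes (most-significant first): 3B 8E B3 78 FE 2F B1 C8.
In big-endian order the high byte comes first in memory.
So the memory order matches the most-significant-first order: 3B 8E B3 78 FE 2F B1 C8.

3B 8E B3 78 FE 2F B1 C8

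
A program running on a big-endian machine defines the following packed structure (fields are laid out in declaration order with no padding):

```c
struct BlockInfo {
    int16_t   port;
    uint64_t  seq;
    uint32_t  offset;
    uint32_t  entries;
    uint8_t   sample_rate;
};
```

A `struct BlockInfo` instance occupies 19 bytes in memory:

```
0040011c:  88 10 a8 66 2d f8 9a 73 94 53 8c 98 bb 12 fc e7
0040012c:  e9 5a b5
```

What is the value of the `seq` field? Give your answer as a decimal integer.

`seq` follows `port` (2 bytes), so it starts at byte offset 2 and occupies 8 bytes.
Bytes at offsets 2..9: A8 66 2D F8 9A 73 94 53.
Big-endian: lowest address holds the most-significant byte.
The bytes are already most-significant first: 0xA8662DF89A739453.
0xA8662DF89A739453 = 12134436791762785363.

12134436791762785363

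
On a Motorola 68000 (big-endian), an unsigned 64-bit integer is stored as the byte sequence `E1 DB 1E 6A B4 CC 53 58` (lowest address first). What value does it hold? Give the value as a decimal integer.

Big-endian stores the most-significant byte at the lowest address.
The bytes are already most-significant first: 0xE1DB1E6AB4CC5358.
0xE1DB1E6AB4CC5358 = 16274635122082075480.

16274635122082075480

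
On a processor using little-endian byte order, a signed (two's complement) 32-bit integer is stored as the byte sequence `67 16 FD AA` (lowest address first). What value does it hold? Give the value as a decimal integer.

Little-endian: lowest address holds the least-significant byte.
Reassemble most-significant byte first: AA FD 16 67 → 0xAAFD1667.
Top bit is set, so as a signed 32-bit value this is 0xAAFD1667 − 2^32 = -1426254233.

-1426254233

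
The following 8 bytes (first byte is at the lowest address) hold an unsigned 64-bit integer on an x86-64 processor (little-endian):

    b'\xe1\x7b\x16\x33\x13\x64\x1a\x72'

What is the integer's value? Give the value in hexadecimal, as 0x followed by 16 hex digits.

In little-endian order the low byte comes first in memory.
Reassemble most-significant byte first: 72 1A 64 13 33 16 7B E1 → 0x721A641333167BE1.

0x721A641333167BE1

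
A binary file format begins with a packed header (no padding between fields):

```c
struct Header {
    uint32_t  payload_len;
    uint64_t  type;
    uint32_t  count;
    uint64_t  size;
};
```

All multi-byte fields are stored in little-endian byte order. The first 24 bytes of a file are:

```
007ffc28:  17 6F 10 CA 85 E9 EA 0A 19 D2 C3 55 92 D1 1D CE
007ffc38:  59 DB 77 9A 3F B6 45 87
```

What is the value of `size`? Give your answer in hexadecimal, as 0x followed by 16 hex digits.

`size` follows `payload_len` (4 B), `type` (8 B), `count` (4 B), so it starts at offset 4 + 8 + 4 = 16 and occupies 8 bytes.
Bytes at offsets 16..23: 59 DB 77 9A 3F B6 45 87.
Little-endian stores the least-significant byte at the lowest address.
Reassemble most-significant byte first: 87 45 B6 3F 9A 77 DB 59 → 0x8745B63F9A77DB59.

0x8745B63F9A77DB59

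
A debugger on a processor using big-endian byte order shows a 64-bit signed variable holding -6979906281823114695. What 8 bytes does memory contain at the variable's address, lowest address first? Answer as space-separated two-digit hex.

9F 22 64 37 C2 6A 6A 39

Two's complement of -6979906281823114695 in 64 bits: 6979906281823114695 = 0x60DD9BC83D9595C7; invert → 0x9F226437C26A6A38; add 1 → 0x9F226437C26A6A39.
Split into bytes (most-significant first): 9F 22 64 37 C2 6A 6A 39.
Big-endian stores the most-significant byte at the lowest address.
So the memory order matches the most-significant-first order: 9F 22 64 37 C2 6A 6A 39.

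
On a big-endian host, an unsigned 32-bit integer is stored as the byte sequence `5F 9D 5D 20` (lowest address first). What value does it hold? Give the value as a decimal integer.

1604148512

In big-endian order the high byte comes first in memory.
The bytes are already most-significant first: 0x5F9D5D20.
0x5F9D5D20 = 1604148512.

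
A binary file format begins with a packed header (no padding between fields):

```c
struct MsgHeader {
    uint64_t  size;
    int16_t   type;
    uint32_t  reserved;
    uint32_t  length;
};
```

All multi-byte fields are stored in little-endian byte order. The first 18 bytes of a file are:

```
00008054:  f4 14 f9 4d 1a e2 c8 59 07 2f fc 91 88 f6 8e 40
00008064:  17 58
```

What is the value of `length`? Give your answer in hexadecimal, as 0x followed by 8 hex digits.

`length` follows `size` (8 B), `type` (2 B), `reserved` (4 B), so it starts at offset 8 + 2 + 4 = 14 and occupies 4 bytes.
Bytes at offsets 14..17: 8E 40 17 58.
In little-endian order the low byte comes first in memory.
Reassemble most-significant byte first: 58 17 40 8E → 0x5817408E.

0x5817408E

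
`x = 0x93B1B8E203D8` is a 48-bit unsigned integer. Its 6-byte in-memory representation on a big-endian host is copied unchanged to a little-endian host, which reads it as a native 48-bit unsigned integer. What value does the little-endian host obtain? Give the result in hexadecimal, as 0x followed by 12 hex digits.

Stored big-endian, the bytes at ascending addresses are 93 B1 B8 E2 03 D8.
Read back as little-endian, the first byte is least significant, giving 0xD803E2B8B193.

0xD803E2B8B193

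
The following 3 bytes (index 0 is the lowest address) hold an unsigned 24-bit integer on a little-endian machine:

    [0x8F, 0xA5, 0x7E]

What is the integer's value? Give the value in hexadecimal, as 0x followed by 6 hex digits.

0x7EA58F

Little-endian: lowest address holds the least-significant byte.
Reassemble most-significant byte first: 7E A5 8F → 0x7EA58F.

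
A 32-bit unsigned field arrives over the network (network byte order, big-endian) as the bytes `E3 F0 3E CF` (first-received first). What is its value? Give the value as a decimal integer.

In big-endian order the high byte comes first in memory.
The bytes are already most-significant first: 0xE3F03ECF.
0xE3F03ECF = 3824172751.

3824172751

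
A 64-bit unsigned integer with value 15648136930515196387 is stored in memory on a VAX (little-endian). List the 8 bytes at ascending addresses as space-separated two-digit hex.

15648136930515196387 in hexadecimal, padded to 64 bits, is 0xD92959A1840799E3.
Split into bytes (most-significant first): D9 29 59 A1 84 07 99 E3.
In little-endian order the low byte comes first in memory.
So at ascending addresses the bytes are E3 99 07 84 A1 59 29 D9.

E3 99 07 84 A1 59 29 D9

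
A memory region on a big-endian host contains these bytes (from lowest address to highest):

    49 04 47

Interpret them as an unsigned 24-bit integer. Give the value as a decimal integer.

In big-endian order the high byte comes first in memory.
The bytes are already most-significant first: 0x490447.
0x490447 = 4785223.

4785223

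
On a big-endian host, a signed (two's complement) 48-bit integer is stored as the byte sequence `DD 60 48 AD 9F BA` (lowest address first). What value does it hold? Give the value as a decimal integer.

-38069370773574

Big-endian: lowest address holds the most-significant byte.
The bytes are already most-significant first: 0xDD6048AD9FBA.
Top bit is set, so as a signed 48-bit value this is 0xDD6048AD9FBA − 2^48 = -38069370773574.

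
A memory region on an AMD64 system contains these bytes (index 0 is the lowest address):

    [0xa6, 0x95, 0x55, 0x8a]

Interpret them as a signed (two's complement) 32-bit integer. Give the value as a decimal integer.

In little-endian order the low byte comes first in memory.
Reassemble most-significant byte first: 8A 55 95 A6 → 0x8A5595A6.
Top bit is set, so as a signed 32-bit value this is 0x8A5595A6 − 2^32 = -1974102618.

-1974102618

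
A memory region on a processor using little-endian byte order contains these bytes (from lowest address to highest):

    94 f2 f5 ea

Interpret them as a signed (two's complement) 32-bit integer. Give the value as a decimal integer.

-352980332

Little-endian stores the least-significant byte at the lowest address.
Reassemble most-significant byte first: EA F5 F2 94 → 0xEAF5F294.
Top bit is set, so as a signed 32-bit value this is 0xEAF5F294 − 2^32 = -352980332.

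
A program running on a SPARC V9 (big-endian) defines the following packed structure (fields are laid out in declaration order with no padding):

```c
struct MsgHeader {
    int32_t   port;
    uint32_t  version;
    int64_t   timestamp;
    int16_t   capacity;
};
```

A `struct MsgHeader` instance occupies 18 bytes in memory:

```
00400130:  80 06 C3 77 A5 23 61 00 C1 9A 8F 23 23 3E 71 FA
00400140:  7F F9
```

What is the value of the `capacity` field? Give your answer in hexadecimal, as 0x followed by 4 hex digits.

`capacity` follows `port` (4 B), `version` (4 B), `timestamp` (8 B), so it starts at offset 4 + 4 + 8 = 16 and occupies 2 bytes.
Bytes at offsets 16..17: 7F F9.
Big-endian: lowest address holds the most-significant byte.
The bytes are already most-significant first: 0x7FF9.

0x7FF9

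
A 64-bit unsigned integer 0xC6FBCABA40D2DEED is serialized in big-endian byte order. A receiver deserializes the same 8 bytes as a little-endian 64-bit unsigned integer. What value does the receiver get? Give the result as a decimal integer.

Stored big-endian, the bytes at ascending addresses are C6 FB CA BA 40 D2 DE ED.
Read back as little-endian, the first byte is least significant, giving 0xEDDED240BACAFBC6.
0xEDDED240BACAFBC6 = 17140368407272291270.

17140368407272291270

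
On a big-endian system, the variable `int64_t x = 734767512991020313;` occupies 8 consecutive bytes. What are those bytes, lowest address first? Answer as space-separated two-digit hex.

0A 32 6B 28 FC 53 B5 19

734767512991020313 in hexadecimal, padded to 64 bits, is 0x0A326B28FC53B519.
Split into bytes (most-significant first): 0A 32 6B 28 FC 53 B5 19.
In big-endian order the high byte comes first in memory.
So the memory order matches the most-significant-first order: 0A 32 6B 28 FC 53 B5 19.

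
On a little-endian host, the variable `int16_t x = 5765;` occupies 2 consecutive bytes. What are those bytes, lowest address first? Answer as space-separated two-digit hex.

85 16

5765 in hexadecimal, padded to 16 bits, is 0x1685.
Split into bytes (most-significant first): 16 85.
Little-endian stores the least-significant byte at the lowest address.
So at ascending addresses the bytes are 85 16.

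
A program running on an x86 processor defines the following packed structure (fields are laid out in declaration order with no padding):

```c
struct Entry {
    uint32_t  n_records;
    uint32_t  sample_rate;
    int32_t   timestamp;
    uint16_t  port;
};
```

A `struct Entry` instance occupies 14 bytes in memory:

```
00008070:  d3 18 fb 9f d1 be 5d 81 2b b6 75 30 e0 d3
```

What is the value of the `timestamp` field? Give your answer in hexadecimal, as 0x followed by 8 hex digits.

0x3075B62B

`timestamp` follows `n_records` (4 B), `sample_rate` (4 B), so it starts at offset 4 + 4 = 8 and occupies 4 bytes.
Bytes at offsets 8..11: 2B B6 75 30.
In little-endian order the low byte comes first in memory.
Reassemble most-significant byte first: 30 75 B6 2B → 0x3075B62B.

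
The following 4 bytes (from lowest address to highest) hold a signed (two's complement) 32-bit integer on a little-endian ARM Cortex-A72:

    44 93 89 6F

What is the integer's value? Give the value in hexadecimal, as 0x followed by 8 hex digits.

Little-endian: lowest address holds the least-significant byte.
Reassemble most-significant byte first: 6F 89 93 44 → 0x6F899344.

0x6F899344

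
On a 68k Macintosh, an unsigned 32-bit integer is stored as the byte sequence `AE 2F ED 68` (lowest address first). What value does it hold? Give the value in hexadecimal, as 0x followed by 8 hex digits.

Big-endian stores the most-significant byte at the lowest address.
The bytes are already most-significant first: 0xAE2FED68.

0xAE2FED68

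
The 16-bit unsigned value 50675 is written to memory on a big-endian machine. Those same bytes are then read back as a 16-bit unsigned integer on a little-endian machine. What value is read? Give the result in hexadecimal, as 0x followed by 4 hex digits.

50675 in 16-bit hexadecimal is 0xC5F3.
Stored big-endian, the bytes at ascending addresses are C5 F3.
Read back as little-endian, the first byte is least significant, giving 0xF3C5.

0xF3C5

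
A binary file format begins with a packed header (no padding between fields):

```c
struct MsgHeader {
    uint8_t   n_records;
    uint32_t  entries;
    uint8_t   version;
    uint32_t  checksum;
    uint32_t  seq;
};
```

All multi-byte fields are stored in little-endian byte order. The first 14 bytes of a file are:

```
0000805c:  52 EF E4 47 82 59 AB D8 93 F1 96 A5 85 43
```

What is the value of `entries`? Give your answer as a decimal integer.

`entries` follows `n_records` (1 byte), so it starts at byte offset 1 and occupies 4 bytes.
Bytes at offsets 1..4: EF E4 47 82.
In little-endian order the low byte comes first in memory.
Reassemble most-significant byte first: 82 47 E4 EF → 0x8247E4EF.
0x8247E4EF = 2185749743.

2185749743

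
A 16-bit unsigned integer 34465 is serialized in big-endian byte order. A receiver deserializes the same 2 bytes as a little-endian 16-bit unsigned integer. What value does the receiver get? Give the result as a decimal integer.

34465 in 16-bit hexadecimal is 0x86A1.
Stored big-endian, the bytes at ascending addresses are 86 A1.
Read back as little-endian, the first byte is least significant, giving 0xA186.
0xA186 = 41350.

41350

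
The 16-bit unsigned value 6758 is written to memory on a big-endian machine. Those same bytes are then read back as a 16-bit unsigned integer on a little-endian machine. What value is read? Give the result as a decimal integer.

6758 in 16-bit hexadecimal is 0x1A66.
Stored big-endian, the bytes at ascending addresses are 1A 66.
Read back as little-endian, the first byte is least significant, giving 0x661A.
0x661A = 26138.

26138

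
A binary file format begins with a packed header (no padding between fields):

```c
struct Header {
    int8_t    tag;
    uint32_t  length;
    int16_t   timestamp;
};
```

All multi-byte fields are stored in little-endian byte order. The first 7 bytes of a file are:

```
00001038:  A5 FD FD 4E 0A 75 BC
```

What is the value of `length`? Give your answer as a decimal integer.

172948989

`length` follows `tag` (1 byte), so it starts at byte offset 1 and occupies 4 bytes.
Bytes at offsets 1..4: FD FD 4E 0A.
In little-endian order the low byte comes first in memory.
Reassemble most-significant byte first: 0A 4E FD FD → 0x0A4EFDFD.
0x0A4EFDFD = 172948989.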